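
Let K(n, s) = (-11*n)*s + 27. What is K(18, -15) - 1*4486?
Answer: -1489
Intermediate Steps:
K(n, s) = 27 - 11*n*s (K(n, s) = -11*n*s + 27 = 27 - 11*n*s)
K(18, -15) - 1*4486 = (27 - 11*18*(-15)) - 1*4486 = (27 + 2970) - 4486 = 2997 - 4486 = -1489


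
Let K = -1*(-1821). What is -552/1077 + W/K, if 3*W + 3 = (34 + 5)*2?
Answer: -326089/653739 ≈ -0.49881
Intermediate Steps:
K = 1821
W = 25 (W = -1 + ((34 + 5)*2)/3 = -1 + (39*2)/3 = -1 + (1/3)*78 = -1 + 26 = 25)
-552/1077 + W/K = -552/1077 + 25/1821 = -552*1/1077 + 25*(1/1821) = -184/359 + 25/1821 = -326089/653739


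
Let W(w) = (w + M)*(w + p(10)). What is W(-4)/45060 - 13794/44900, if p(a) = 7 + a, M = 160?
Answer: -4420837/16859950 ≈ -0.26221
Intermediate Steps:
W(w) = (17 + w)*(160 + w) (W(w) = (w + 160)*(w + (7 + 10)) = (160 + w)*(w + 17) = (160 + w)*(17 + w) = (17 + w)*(160 + w))
W(-4)/45060 - 13794/44900 = (2720 + (-4)**2 + 177*(-4))/45060 - 13794/44900 = (2720 + 16 - 708)*(1/45060) - 13794*1/44900 = 2028*(1/45060) - 6897/22450 = 169/3755 - 6897/22450 = -4420837/16859950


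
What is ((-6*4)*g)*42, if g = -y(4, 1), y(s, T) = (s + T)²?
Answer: 25200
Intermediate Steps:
y(s, T) = (T + s)²
g = -25 (g = -(1 + 4)² = -1*5² = -1*25 = -25)
((-6*4)*g)*42 = (-6*4*(-25))*42 = -24*(-25)*42 = 600*42 = 25200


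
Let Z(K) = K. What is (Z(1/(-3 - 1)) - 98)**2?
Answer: 154449/16 ≈ 9653.1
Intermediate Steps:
(Z(1/(-3 - 1)) - 98)**2 = (1/(-3 - 1) - 98)**2 = (1/(-4) - 98)**2 = (-1/4 - 98)**2 = (-393/4)**2 = 154449/16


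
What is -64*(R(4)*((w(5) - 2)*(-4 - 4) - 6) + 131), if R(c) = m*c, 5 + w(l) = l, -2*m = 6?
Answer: -704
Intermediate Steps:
m = -3 (m = -1/2*6 = -3)
w(l) = -5 + l
R(c) = -3*c
-64*(R(4)*((w(5) - 2)*(-4 - 4) - 6) + 131) = -64*((-3*4)*(((-5 + 5) - 2)*(-4 - 4) - 6) + 131) = -64*(-12*((0 - 2)*(-8) - 6) + 131) = -64*(-12*(-2*(-8) - 6) + 131) = -64*(-12*(16 - 6) + 131) = -64*(-12*10 + 131) = -64*(-120 + 131) = -64*11 = -704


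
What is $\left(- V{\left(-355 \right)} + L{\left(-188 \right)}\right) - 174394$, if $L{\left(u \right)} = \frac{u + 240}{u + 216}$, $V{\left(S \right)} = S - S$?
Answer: $- \frac{1220745}{7} \approx -1.7439 \cdot 10^{5}$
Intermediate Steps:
$V{\left(S \right)} = 0$
$L{\left(u \right)} = \frac{240 + u}{216 + u}$
$\left(- V{\left(-355 \right)} + L{\left(-188 \right)}\right) - 174394 = \left(\left(-1\right) 0 + \frac{240 - 188}{216 - 188}\right) - 174394 = \left(0 + \frac{1}{28} \cdot 52\right) - 174394 = \left(0 + \frac{13}{7}\right) - 174394 = \frac{13}{7} - 174394 = - \frac{1220745}{7}$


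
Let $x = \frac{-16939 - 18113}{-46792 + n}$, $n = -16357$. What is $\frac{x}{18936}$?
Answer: $\frac{2921}{99649122} \approx 2.9313 \cdot 10^{-5}$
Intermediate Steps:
$x = \frac{35052}{63149}$ ($x = \frac{-16939 - 18113}{-46792 - 16357} = - \frac{35052}{-63149} = \left(-35052\right) \left(- \frac{1}{63149}\right) = \frac{35052}{63149} \approx 0.55507$)
$\frac{x}{18936} = \frac{35052}{63149 \cdot 18936} = \frac{35052}{63149} \cdot \frac{1}{18936} = \frac{2921}{99649122}$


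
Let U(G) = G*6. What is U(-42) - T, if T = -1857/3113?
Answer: -782619/3113 ≈ -251.40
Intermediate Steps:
U(G) = 6*G
T = -1857/3113 (T = -1857*1/3113 = -1857/3113 ≈ -0.59653)
U(-42) - T = 6*(-42) - 1*(-1857/3113) = -252 + 1857/3113 = -782619/3113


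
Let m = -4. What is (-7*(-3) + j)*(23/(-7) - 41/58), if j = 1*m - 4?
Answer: -21073/406 ≈ -51.904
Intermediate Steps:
j = -8 (j = 1*(-4) - 4 = -4 - 4 = -8)
(-7*(-3) + j)*(23/(-7) - 41/58) = (-7*(-3) - 8)*(23/(-7) - 41/58) = (21 - 8)*(23*(-⅐) - 41*1/58) = 13*(-23/7 - 41/58) = 13*(-1621/406) = -21073/406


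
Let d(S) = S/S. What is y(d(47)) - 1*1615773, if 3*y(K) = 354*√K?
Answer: -1615655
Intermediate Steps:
d(S) = 1
y(K) = 118*√K (y(K) = (354*√K)/3 = 118*√K)
y(d(47)) - 1*1615773 = 118*√1 - 1*1615773 = 118*1 - 1615773 = 118 - 1615773 = -1615655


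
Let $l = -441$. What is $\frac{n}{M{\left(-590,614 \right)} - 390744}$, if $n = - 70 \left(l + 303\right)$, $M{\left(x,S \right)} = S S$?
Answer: $- \frac{345}{491} \approx -0.70265$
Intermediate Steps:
$M{\left(x,S \right)} = S^{2}$
$n = 9660$ ($n = - 70 \left(-441 + 303\right) = \left(-70\right) \left(-138\right) = 9660$)
$\frac{n}{M{\left(-590,614 \right)} - 390744} = \frac{9660}{614^{2} - 390744} = \frac{9660}{376996 - 390744} = \frac{9660}{-13748} = 9660 \left(- \frac{1}{13748}\right) = - \frac{345}{491}$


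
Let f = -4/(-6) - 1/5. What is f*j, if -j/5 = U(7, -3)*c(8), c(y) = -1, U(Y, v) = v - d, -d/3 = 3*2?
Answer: 35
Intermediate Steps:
d = -18 (d = -9*2 = -3*6 = -18)
f = 7/15 (f = -4*(-1/6) - 1*1/5 = 2/3 - 1/5 = 7/15 ≈ 0.46667)
U(Y, v) = 18 + v (U(Y, v) = v - 1*(-18) = v + 18 = 18 + v)
j = 75 (j = -5*(18 - 3)*(-1) = -75*(-1) = -5*(-15) = 75)
f*j = (7/15)*75 = 35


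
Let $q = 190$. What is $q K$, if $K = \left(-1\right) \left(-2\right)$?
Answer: $380$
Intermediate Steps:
$K = 2$
$q K = 190 \cdot 2 = 380$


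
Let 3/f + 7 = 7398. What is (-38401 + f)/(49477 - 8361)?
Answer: -70955447/75972089 ≈ -0.93397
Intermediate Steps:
f = 3/7391 (f = 3/(-7 + 7398) = 3/7391 ≈ 0.00040590)
(-38401 + f)/(49477 - 8361) = (-38401 + 3/7391)/(49477 - 8361) = -283821788/7391/41116 = -283821788/7391*1/41116 = -70955447/75972089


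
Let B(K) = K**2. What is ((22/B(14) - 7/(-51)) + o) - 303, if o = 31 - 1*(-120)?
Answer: -758449/4998 ≈ -151.75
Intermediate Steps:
o = 151 (o = 31 + 120 = 151)
((22/B(14) - 7/(-51)) + o) - 303 = ((22/(14**2) - 7/(-51)) + 151) - 303 = ((22/196 - 7*(-1/51)) + 151) - 303 = ((22*(1/196) + 7/51) + 151) - 303 = ((11/98 + 7/51) + 151) - 303 = (1247/4998 + 151) - 303 = 755945/4998 - 303 = -758449/4998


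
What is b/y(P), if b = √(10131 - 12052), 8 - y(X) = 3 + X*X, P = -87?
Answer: -I*√1921/7564 ≈ -0.0057945*I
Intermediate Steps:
y(X) = 5 - X² (y(X) = 8 - (3 + X*X) = 8 - (3 + X²) = 8 + (-3 - X²) = 5 - X²)
b = I*√1921 (b = √(-1921) = I*√1921 ≈ 43.829*I)
b/y(P) = (I*√1921)/(5 - 1*(-87)²) = (I*√1921)/(5 - 1*7569) = (I*√1921)/(5 - 7569) = (I*√1921)/(-7564) = (I*√1921)*(-1/7564) = -I*√1921/7564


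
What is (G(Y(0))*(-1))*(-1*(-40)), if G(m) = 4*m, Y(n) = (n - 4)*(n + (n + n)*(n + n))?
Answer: 0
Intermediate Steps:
Y(n) = (-4 + n)*(n + 4*n²) (Y(n) = (-4 + n)*(n + (2*n)*(2*n)) = (-4 + n)*(n + 4*n²))
(G(Y(0))*(-1))*(-1*(-40)) = ((4*(0*(-4 - 15*0 + 4*0²)))*(-1))*(-1*(-40)) = ((4*(0*(-4 + 0 + 4*0)))*(-1))*40 = ((4*(0*(-4 + 0 + 0)))*(-1))*40 = ((4*(0*(-4)))*(-1))*40 = ((4*0)*(-1))*40 = (0*(-1))*40 = 0*40 = 0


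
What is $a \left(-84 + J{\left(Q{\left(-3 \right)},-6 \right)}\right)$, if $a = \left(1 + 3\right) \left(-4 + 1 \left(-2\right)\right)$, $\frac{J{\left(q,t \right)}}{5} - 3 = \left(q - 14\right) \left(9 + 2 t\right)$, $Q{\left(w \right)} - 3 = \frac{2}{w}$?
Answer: $-2544$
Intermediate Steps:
$Q{\left(w \right)} = 3 + \frac{2}{w}$
$J{\left(q,t \right)} = 15 + 5 \left(-14 + q\right) \left(9 + 2 t\right)$ ($J{\left(q,t \right)} = 15 + 5 \left(q - 14\right) \left(9 + 2 t\right) = 15 + 5 \left(-14 + q\right) \left(9 + 2 t\right)$)
$a = -24$ ($a = 4 \left(-4 - 2\right) = 4 \left(-6\right) = -24$)
$a \left(-84 + J{\left(Q{\left(-3 \right)},-6 \right)}\right) = - 24 \left(-84 + \left(-615 - -840 + 45 \left(3 + \frac{2}{-3}\right) + 10 \left(3 + \frac{2}{-3}\right) \left(-6\right)\right)\right) = - 24 \left(-84 + \left(-615 + 840 + 45 \left(3 + 2 \left(- \frac{1}{3}\right)\right) + 10 \left(3 + 2 \left(- \frac{1}{3}\right)\right) \left(-6\right)\right)\right) = - 24 \left(-84 + \left(-615 + 840 + 45 \left(3 - \frac{2}{3}\right) + 10 \left(3 - \frac{2}{3}\right) \left(-6\right)\right)\right) = - 24 \left(-84 + \left(-615 + 840 + 45 \cdot \frac{7}{3} + 10 \cdot \frac{7}{3} \left(-6\right)\right)\right) = - 24 \left(-84 + \left(-615 + 840 + 105 - 140\right)\right) = - 24 \left(-84 + 190\right) = \left(-24\right) 106 = -2544$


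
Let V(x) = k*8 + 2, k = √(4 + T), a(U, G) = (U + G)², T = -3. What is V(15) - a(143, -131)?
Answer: -134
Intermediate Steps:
a(U, G) = (G + U)²
k = 1 (k = √(4 - 3) = √1 = 1)
V(x) = 10 (V(x) = 1*8 + 2 = 8 + 2 = 10)
V(15) - a(143, -131) = 10 - (-131 + 143)² = 10 - 1*12² = 10 - 1*144 = 10 - 144 = -134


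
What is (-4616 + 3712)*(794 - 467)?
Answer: -295608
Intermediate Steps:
(-4616 + 3712)*(794 - 467) = -904*327 = -295608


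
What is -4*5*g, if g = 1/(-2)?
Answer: 10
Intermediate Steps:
g = -1/2 ≈ -0.50000
-4*5*g = -4*5*(-1/2) = -(-10) = -4*(-5/2) = 10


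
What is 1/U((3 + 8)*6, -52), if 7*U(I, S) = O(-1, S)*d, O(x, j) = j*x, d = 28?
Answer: 1/208 ≈ 0.0048077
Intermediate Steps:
U(I, S) = -4*S (U(I, S) = ((S*(-1))*28)/7 = (-S*28)/7 = (-28*S)/7 = -4*S)
1/U((3 + 8)*6, -52) = 1/(-4*(-52)) = 1/208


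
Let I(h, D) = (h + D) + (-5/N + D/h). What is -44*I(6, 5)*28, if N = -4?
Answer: -48356/3 ≈ -16119.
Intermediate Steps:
I(h, D) = 5/4 + D + h + D/h (I(h, D) = (h + D) + (-5/(-4) + D/h) = (D + h) + (-5*(-¼) + D/h) = (D + h) + (5/4 + D/h) = 5/4 + D + h + D/h)
-44*I(6, 5)*28 = -44*(5/4 + 5 + 6 + 5/6)*28 = -44*(5/4 + 5 + 6 + 5*(⅙))*28 = -44*(5/4 + 5 + 6 + ⅚)*28 = -44*157/12*28 = -1727/3*28 = -48356/3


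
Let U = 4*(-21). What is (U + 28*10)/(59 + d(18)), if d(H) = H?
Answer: 28/11 ≈ 2.5455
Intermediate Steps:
U = -84
(U + 28*10)/(59 + d(18)) = (-84 + 28*10)/(59 + 18) = (-84 + 280)/77 = 196*(1/77) = 28/11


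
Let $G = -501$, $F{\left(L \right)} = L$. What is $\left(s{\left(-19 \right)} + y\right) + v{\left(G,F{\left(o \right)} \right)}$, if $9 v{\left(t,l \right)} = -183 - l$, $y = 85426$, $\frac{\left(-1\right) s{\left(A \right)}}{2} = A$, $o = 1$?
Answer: $\frac{768992}{9} \approx 85444.0$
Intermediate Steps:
$s{\left(A \right)} = - 2 A$
$v{\left(t,l \right)} = - \frac{61}{3} - \frac{l}{9}$ ($v{\left(t,l \right)} = \frac{-183 - l}{9} = - \frac{61}{3} - \frac{l}{9}$)
$\left(s{\left(-19 \right)} + y\right) + v{\left(G,F{\left(o \right)} \right)} = \left(\left(-2\right) \left(-19\right) + 85426\right) - \frac{184}{9} = \left(38 + 85426\right) - \frac{184}{9} = 85464 - \frac{184}{9} = \frac{768992}{9}$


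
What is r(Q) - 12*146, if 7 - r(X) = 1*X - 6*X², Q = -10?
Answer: -1135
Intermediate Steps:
r(X) = 7 - X + 6*X² (r(X) = 7 - (1*X - 6*X²) = 7 - (X - 6*X²) = 7 + (-X + 6*X²) = 7 - X + 6*X²)
r(Q) - 12*146 = (7 - 1*(-10) + 6*(-10)²) - 12*146 = (7 + 10 + 6*100) - 1752 = (7 + 10 + 600) - 1752 = 617 - 1752 = -1135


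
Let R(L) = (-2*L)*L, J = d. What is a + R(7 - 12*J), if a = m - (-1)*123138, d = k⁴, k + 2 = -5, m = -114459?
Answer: -1659447371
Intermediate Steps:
k = -7 (k = -2 - 5 = -7)
d = 2401 (d = (-7)⁴ = 2401)
J = 2401
R(L) = -2*L²
a = 8679 (a = -114459 - (-1)*123138 = -114459 - 1*(-123138) = -114459 + 123138 = 8679)
a + R(7 - 12*J) = 8679 - 2*(7 - 12*2401)² = 8679 - 2*(7 - 28812)² = 8679 - 2*(-28805)² = 8679 - 2*829728025 = 8679 - 1659456050 = -1659447371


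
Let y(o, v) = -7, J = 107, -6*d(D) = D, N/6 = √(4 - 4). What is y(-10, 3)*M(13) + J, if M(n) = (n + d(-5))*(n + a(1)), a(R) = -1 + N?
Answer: -1055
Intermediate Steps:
N = 0 (N = 6*√(4 - 4) = 6*√0 = 6*0 = 0)
d(D) = -D/6
a(R) = -1 (a(R) = -1 + 0 = -1)
M(n) = (-1 + n)*(⅚ + n) (M(n) = (n - ⅙*(-5))*(n - 1) = (n + ⅚)*(-1 + n) = (⅚ + n)*(-1 + n) = (-1 + n)*(⅚ + n))
y(-10, 3)*M(13) + J = -7*(-⅚ + 13² - ⅙*13) + 107 = -7*(-⅚ + 169 - 13/6) + 107 = -7*166 + 107 = -1162 + 107 = -1055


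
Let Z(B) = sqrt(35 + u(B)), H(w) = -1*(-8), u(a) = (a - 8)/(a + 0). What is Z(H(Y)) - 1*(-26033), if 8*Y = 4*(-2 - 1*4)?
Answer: 26033 + sqrt(35) ≈ 26039.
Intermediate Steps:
Y = -3 (Y = (4*(-2 - 1*4))/8 = (4*(-2 - 4))/8 = (4*(-6))/8 = (1/8)*(-24) = -3)
u(a) = (-8 + a)/a
H(w) = 8
Z(B) = sqrt(35 + (-8 + B)/B)
Z(H(Y)) - 1*(-26033) = 2*sqrt(9 - 2/8) - 1*(-26033) = 2*sqrt(9 - 2*1/8) + 26033 = 2*sqrt(9 - 1/4) + 26033 = 2*sqrt(35/4) + 26033 = 2*(sqrt(35)/2) + 26033 = sqrt(35) + 26033 = 26033 + sqrt(35)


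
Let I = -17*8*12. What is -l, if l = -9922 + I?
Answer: 11554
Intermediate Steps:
I = -1632 (I = -136*12 = -1632)
l = -11554 (l = -9922 - 1632 = -11554)
-l = -1*(-11554) = 11554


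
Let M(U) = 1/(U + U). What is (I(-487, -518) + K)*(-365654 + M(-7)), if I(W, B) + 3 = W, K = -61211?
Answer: 315857106057/14 ≈ 2.2561e+10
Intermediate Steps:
M(U) = 1/(2*U)
I(W, B) = -3 + W
(I(-487, -518) + K)*(-365654 + M(-7)) = ((-3 - 487) - 61211)*(-365654 + (½)/(-7)) = (-490 - 61211)*(-365654 + (½)*(-⅐)) = -61701*(-365654 - 1/14) = -61701*(-5119157/14) = 315857106057/14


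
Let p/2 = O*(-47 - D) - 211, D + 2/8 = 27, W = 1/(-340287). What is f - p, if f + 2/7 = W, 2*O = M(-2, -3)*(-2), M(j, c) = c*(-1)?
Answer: -99023531/4764018 ≈ -20.786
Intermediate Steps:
W = -1/340287 ≈ -2.9387e-6
M(j, c) = -c
D = 107/4 (D = -¼ + 27 = 107/4 ≈ 26.750)
O = -3 (O = (-1*(-3)*(-2))/2 = (3*(-2))/2 = (½)*(-6) = -3)
f = -680581/2382009 (f = -2/7 - 1/340287 = -680581/2382009 ≈ -0.28572)
p = 41/2 (p = 2*(-3*(-47 - 1*107/4) - 211) = 2*(-3*(-47 - 107/4) - 211) = 2*(-3*(-295/4) - 211) = 2*(885/4 - 211) = 2*(41/4) = 41/2 ≈ 20.500)
f - p = -680581/2382009 - 1*41/2 = -680581/2382009 - 41/2 = -99023531/4764018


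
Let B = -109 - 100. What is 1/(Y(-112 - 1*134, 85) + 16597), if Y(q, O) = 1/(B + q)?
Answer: 455/7551634 ≈ 6.0252e-5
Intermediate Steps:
B = -209
Y(q, O) = 1/(-209 + q)
1/(Y(-112 - 1*134, 85) + 16597) = 1/(1/(-209 + (-112 - 1*134)) + 16597) = 1/(1/(-209 + (-112 - 134)) + 16597) = 1/(1/(-209 - 246) + 16597) = 1/(1/(-455) + 16597) = 1/(-1/455 + 16597) = 1/(7551634/455) = 455/7551634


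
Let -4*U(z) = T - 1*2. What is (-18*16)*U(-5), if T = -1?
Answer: -216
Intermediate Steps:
U(z) = ¾ (U(z) = -(-1 - 1*2)/4 = -(-1 - 2)/4 = -¼*(-3) = ¾)
(-18*16)*U(-5) = -18*16*(¾) = -288*¾ = -216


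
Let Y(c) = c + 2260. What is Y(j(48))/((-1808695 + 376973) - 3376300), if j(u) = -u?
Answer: -1106/2404011 ≈ -0.00046006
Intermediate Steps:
Y(c) = 2260 + c
Y(j(48))/((-1808695 + 376973) - 3376300) = (2260 - 1*48)/((-1808695 + 376973) - 3376300) = (2260 - 48)/(-1431722 - 3376300) = 2212/(-4808022) = 2212*(-1/4808022) = -1106/2404011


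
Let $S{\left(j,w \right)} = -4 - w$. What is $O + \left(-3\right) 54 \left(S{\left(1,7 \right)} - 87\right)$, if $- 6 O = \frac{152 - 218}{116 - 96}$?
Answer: $\frac{317531}{20} \approx 15877.0$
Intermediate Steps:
$O = \frac{11}{20}$ ($O = - \frac{\left(152 - 218\right) \frac{1}{116 - 96}}{6} = - \frac{\left(-66\right) \frac{1}{20}}{6} = \left(- \frac{1}{6}\right) \left(- \frac{33}{10}\right) = \frac{11}{20} \approx 0.55$)
$O + \left(-3\right) 54 \left(S{\left(1,7 \right)} - 87\right) = \frac{11}{20} + \left(-3\right) 54 \left(\left(-4 - 7\right) - 87\right) = \frac{11}{20} - 162 \left(\left(-4 - 7\right) - 87\right) = \frac{11}{20} - 162 \left(-11 - 87\right) = \frac{11}{20} - -15876 = \frac{11}{20} + 15876 = \frac{317531}{20}$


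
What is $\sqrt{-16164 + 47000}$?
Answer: $2 \sqrt{7709} \approx 175.6$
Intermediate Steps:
$\sqrt{-16164 + 47000} = \sqrt{30836} = 2 \sqrt{7709}$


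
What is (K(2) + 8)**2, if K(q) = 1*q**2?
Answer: 144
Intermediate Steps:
K(q) = q**2
(K(2) + 8)**2 = (2**2 + 8)**2 = (4 + 8)**2 = 12**2 = 144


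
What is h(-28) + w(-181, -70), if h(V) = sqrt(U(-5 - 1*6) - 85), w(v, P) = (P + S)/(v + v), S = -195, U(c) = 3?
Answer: 265/362 + I*sqrt(82) ≈ 0.73204 + 9.0554*I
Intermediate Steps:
w(v, P) = (-195 + P)/(2*v) (w(v, P) = (P - 195)/(v + v) = (-195 + P)/((2*v)) = (-195 + P)*(1/(2*v)) = (-195 + P)/(2*v))
h(V) = I*sqrt(82) (h(V) = sqrt(3 - 85) = sqrt(-82) = I*sqrt(82))
h(-28) + w(-181, -70) = I*sqrt(82) + (1/2)*(-195 - 70)/(-181) = I*sqrt(82) + (1/2)*(-1/181)*(-265) = I*sqrt(82) + 265/362 = 265/362 + I*sqrt(82)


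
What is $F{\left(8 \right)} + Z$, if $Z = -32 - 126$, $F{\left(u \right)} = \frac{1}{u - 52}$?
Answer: $- \frac{6953}{44} \approx -158.02$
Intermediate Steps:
$F{\left(u \right)} = \frac{1}{-52 + u}$
$Z = -158$ ($Z = -32 - 126 = -158$)
$F{\left(8 \right)} + Z = \frac{1}{-52 + 8} - 158 = \frac{1}{-44} - 158 = - \frac{1}{44} - 158 = - \frac{6953}{44}$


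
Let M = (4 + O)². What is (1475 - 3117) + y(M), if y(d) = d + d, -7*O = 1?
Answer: -79000/49 ≈ -1612.2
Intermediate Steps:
O = -⅐ (O = -⅐*1 = -⅐ ≈ -0.14286)
M = 729/49 (M = (4 - ⅐)² = (27/7)² = 729/49 ≈ 14.878)
y(d) = 2*d
(1475 - 3117) + y(M) = (1475 - 3117) + 2*(729/49) = -1642 + 1458/49 = -79000/49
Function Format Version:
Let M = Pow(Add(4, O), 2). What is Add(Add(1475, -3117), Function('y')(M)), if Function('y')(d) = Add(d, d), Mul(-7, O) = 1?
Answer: Rational(-79000, 49) ≈ -1612.2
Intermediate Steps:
O = Rational(-1, 7) (O = Mul(Rational(-1, 7), 1) = Rational(-1, 7) ≈ -0.14286)
M = Rational(729, 49) (M = Pow(Add(4, Rational(-1, 7)), 2) = Pow(Rational(27, 7), 2) = Rational(729, 49) ≈ 14.878)
Function('y')(d) = Mul(2, d)
Add(Add(1475, -3117), Function('y')(M)) = Add(Add(1475, -3117), Mul(2, Rational(729, 49))) = Add(-1642, Rational(1458, 49)) = Rational(-79000, 49)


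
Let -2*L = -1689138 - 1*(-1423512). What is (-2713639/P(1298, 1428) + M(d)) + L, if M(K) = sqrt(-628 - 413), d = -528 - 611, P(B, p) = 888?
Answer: 115224305/888 + I*sqrt(1041) ≈ 1.2976e+5 + 32.265*I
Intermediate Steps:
L = 132813 (L = -(-1689138 - 1*(-1423512))/2 = -(-1689138 + 1423512)/2 = -1/2*(-265626) = 132813)
d = -1139
M(K) = I*sqrt(1041) (M(K) = sqrt(-1041) = I*sqrt(1041))
(-2713639/P(1298, 1428) + M(d)) + L = (-2713639/888 + I*sqrt(1041)) + 132813 = 115224305/888 + I*sqrt(1041)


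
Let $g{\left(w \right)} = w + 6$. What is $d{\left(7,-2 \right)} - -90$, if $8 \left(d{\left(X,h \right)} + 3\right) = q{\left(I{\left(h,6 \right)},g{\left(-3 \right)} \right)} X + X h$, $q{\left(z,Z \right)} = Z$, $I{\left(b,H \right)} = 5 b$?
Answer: $\frac{703}{8} \approx 87.875$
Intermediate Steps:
$g{\left(w \right)} = 6 + w$
$d{\left(X,h \right)} = -3 + \frac{3 X}{8} + \frac{X h}{8}$ ($d{\left(X,h \right)} = -3 + \frac{\left(6 - 3\right) X + X h}{8} = -3 + \frac{3 X + X h}{8} = -3 + \left(\frac{3 X}{8} + \frac{X h}{8}\right) = -3 + \frac{3 X}{8} + \frac{X h}{8}$)
$d{\left(7,-2 \right)} - -90 = \left(-3 + \frac{3}{8} \cdot 7 + \frac{1}{8} \cdot 7 \left(-2\right)\right) - -90 = \left(-3 + \frac{21}{8} - \frac{7}{4}\right) + 90 = - \frac{17}{8} + 90 = \frac{703}{8}$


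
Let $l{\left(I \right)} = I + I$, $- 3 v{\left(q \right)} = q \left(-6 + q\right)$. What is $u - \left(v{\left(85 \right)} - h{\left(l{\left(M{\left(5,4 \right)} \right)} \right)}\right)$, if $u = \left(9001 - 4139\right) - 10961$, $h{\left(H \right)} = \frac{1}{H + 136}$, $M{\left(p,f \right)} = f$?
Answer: $- \frac{555935}{144} \approx -3860.7$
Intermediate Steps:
$v{\left(q \right)} = - \frac{q \left(-6 + q\right)}{3}$
$l{\left(I \right)} = 2 I$
$h{\left(H \right)} = \frac{1}{136 + H}$
$u = -6099$ ($u = 4862 - 10961 = -6099$)
$u - \left(v{\left(85 \right)} - h{\left(l{\left(M{\left(5,4 \right)} \right)} \right)}\right) = -6099 - \left(\frac{1}{3} \cdot 85 \left(6 - 85\right) - \frac{1}{136 + 2 \cdot 4}\right) = -6099 - \left(\frac{1}{3} \cdot 85 \left(6 - 85\right) - \frac{1}{136 + 8}\right) = -6099 - \left(\frac{1}{3} \cdot 85 \left(-79\right) - \frac{1}{144}\right) = -6099 - \left(- \frac{6715}{3} - \frac{1}{144}\right) = -6099 - - \frac{322321}{144} = -6099 + \frac{322321}{144} = - \frac{555935}{144}$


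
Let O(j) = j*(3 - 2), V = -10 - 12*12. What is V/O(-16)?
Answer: 77/8 ≈ 9.6250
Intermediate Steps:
V = -154 (V = -10 - 144 = -154)
O(j) = j (O(j) = j*1 = j)
V/O(-16) = -154/(-16) = -154*(-1/16) = 77/8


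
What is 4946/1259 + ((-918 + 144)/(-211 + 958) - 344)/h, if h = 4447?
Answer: 1789518304/464698159 ≈ 3.8509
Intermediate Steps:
4946/1259 + ((-918 + 144)/(-211 + 958) - 344)/h = 4946/1259 + ((-918 + 144)/(-211 + 958) - 344)/4447 = 4946*(1/1259) + (-774/747 - 344)*(1/4447) = 4946/1259 + (-774*1/747 - 344)*(1/4447) = 4946/1259 + (-86/83 - 344)*(1/4447) = 4946/1259 - 28638/83*1/4447 = 4946/1259 - 28638/369101 = 1789518304/464698159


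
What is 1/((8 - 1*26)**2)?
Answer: 1/324 ≈ 0.0030864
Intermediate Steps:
1/((8 - 1*26)**2) = 1/((8 - 26)**2) = 1/((-18)**2) = 1/324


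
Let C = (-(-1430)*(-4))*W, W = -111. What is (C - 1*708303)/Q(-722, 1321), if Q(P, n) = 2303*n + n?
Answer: -24461/1014528 ≈ -0.024111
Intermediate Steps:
Q(P, n) = 2304*n
C = 634920 (C = -(-1430)*(-4)*(-111) = -130*44*(-111) = -5720*(-111) = 634920)
(C - 1*708303)/Q(-722, 1321) = (634920 - 1*708303)/((2304*1321)) = (634920 - 708303)/3043584 = -73383*1/3043584 = -24461/1014528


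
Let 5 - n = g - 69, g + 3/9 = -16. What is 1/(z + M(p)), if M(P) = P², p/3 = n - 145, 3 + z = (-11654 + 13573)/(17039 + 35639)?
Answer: 52678/1416671373 ≈ 3.7184e-5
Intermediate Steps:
g = -49/3 (g = -⅓ - 16 = -49/3 ≈ -16.333)
z = -156115/52678 (z = -3 + (-11654 + 13573)/(17039 + 35639) = -3 + 1919/52678 = -156115/52678 ≈ -2.9636)
n = 271/3 (n = 5 - (-49/3 - 69) = 5 - 1*(-256/3) = 5 + 256/3 = 271/3 ≈ 90.333)
p = -164 (p = 3*(271/3 - 145) = 3*(-164/3) = -164)
1/(z + M(p)) = 1/(-156115/52678 + (-164)²) = 1/(-156115/52678 + 26896) = 1/(1416671373/52678) = 52678/1416671373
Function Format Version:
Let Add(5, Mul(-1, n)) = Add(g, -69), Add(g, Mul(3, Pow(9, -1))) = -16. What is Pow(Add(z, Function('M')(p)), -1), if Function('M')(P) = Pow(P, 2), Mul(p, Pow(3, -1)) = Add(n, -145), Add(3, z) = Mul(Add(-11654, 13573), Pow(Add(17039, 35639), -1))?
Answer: Rational(52678, 1416671373) ≈ 3.7184e-5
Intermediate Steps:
g = Rational(-49, 3) (g = Add(Rational(-1, 3), -16) = Rational(-49, 3) ≈ -16.333)
z = Rational(-156115, 52678) (z = Add(-3, Mul(Add(-11654, 13573), Pow(Add(17039, 35639), -1))) = Add(-3, Mul(1919, Pow(52678, -1))) = Add(-3, Mul(1919, Rational(1, 52678))) = Add(-3, Rational(1919, 52678)) = Rational(-156115, 52678) ≈ -2.9636)
n = Rational(271, 3) (n = Add(5, Mul(-1, Add(Rational(-49, 3), -69))) = Add(5, Mul(-1, Rational(-256, 3))) = Add(5, Rational(256, 3)) = Rational(271, 3) ≈ 90.333)
p = -164 (p = Mul(3, Add(Rational(271, 3), -145)) = Mul(3, Rational(-164, 3)) = -164)
Pow(Add(z, Function('M')(p)), -1) = Pow(Add(Rational(-156115, 52678), Pow(-164, 2)), -1) = Pow(Add(Rational(-156115, 52678), 26896), -1) = Pow(Rational(1416671373, 52678), -1) = Rational(52678, 1416671373)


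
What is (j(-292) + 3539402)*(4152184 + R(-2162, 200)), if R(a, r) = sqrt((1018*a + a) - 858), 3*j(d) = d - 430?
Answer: 44085747185056/3 + 42469936*I*sqrt(137746)/3 ≈ 1.4695e+13 + 5.2541e+9*I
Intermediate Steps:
j(d) = -430/3 + d/3 (j(d) = (d - 430)/3 = (-430 + d)/3 = -430/3 + d/3)
R(a, r) = sqrt(-858 + 1019*a) (R(a, r) = sqrt(1019*a - 858) = sqrt(-858 + 1019*a))
(j(-292) + 3539402)*(4152184 + R(-2162, 200)) = ((-430/3 + (1/3)*(-292)) + 3539402)*(4152184 + sqrt(-858 + 1019*(-2162))) = ((-430/3 - 292/3) + 3539402)*(4152184 + sqrt(-858 - 2203078)) = (-722/3 + 3539402)*(4152184 + sqrt(-2203936)) = 10617484*(4152184 + 4*I*sqrt(137746))/3 = 44085747185056/3 + 42469936*I*sqrt(137746)/3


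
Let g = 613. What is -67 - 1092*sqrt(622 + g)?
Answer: -67 - 1092*sqrt(1235) ≈ -38443.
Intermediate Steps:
-67 - 1092*sqrt(622 + g) = -67 - 1092*sqrt(622 + 613) = -67 - 1092*sqrt(1235)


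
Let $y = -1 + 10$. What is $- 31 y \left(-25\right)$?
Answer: $6975$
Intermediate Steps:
$y = 9$
$- 31 y \left(-25\right) = \left(-31\right) 9 \left(-25\right) = \left(-279\right) \left(-25\right) = 6975$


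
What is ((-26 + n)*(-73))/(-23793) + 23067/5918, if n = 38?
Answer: 16788403/4266878 ≈ 3.9346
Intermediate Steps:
((-26 + n)*(-73))/(-23793) + 23067/5918 = ((-26 + 38)*(-73))/(-23793) + 23067/5918 = (12*(-73))*(-1/23793) + 23067*(1/5918) = -876*(-1/23793) + 2097/538 = 292/7931 + 2097/538 = 16788403/4266878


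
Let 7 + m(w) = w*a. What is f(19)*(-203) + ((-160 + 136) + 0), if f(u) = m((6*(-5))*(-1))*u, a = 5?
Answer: -551575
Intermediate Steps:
m(w) = -7 + 5*w (m(w) = -7 + w*5 = -7 + 5*w)
f(u) = 143*u (f(u) = (-7 + 5*((6*(-5))*(-1)))*u = (-7 + 5*(-30*(-1)))*u = (-7 + 5*30)*u = (-7 + 150)*u = 143*u)
f(19)*(-203) + ((-160 + 136) + 0) = (143*19)*(-203) + ((-160 + 136) + 0) = 2717*(-203) + (-24 + 0) = -551551 - 24 = -551575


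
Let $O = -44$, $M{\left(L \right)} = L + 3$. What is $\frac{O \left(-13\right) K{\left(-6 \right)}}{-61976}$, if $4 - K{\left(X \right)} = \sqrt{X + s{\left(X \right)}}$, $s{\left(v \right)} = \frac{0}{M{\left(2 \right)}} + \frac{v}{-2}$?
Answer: $- \frac{286}{7747} + \frac{143 i \sqrt{3}}{15494} \approx -0.036918 + 0.015986 i$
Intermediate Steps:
$M{\left(L \right)} = 3 + L$
$s{\left(v \right)} = - \frac{v}{2}$ ($s{\left(v \right)} = \frac{0}{3 + 2} + \frac{v}{-2} = \frac{0}{5} + v \left(- \frac{1}{2}\right) = 0 \cdot \frac{1}{5} - \frac{v}{2} = 0 - \frac{v}{2} = - \frac{v}{2}$)
$K{\left(X \right)} = 4 - \frac{\sqrt{2} \sqrt{X}}{2}$ ($K{\left(X \right)} = 4 - \sqrt{X - \frac{X}{2}} = 4 - \sqrt{\frac{X}{2}} = 4 - \frac{\sqrt{2} \sqrt{X}}{2}$)
$\frac{O \left(-13\right) K{\left(-6 \right)}}{-61976} = \frac{\left(-44\right) \left(-13\right) \left(4 - \frac{\sqrt{2} \sqrt{-6}}{2}\right)}{-61976} = 572 \left(4 - \frac{\sqrt{2} i \sqrt{6}}{2}\right) \left(- \frac{1}{61976}\right) = 572 \left(4 - i \sqrt{3}\right) \left(- \frac{1}{61976}\right) = \left(2288 - 572 i \sqrt{3}\right) \left(- \frac{1}{61976}\right) = - \frac{286}{7747} + \frac{143 i \sqrt{3}}{15494}$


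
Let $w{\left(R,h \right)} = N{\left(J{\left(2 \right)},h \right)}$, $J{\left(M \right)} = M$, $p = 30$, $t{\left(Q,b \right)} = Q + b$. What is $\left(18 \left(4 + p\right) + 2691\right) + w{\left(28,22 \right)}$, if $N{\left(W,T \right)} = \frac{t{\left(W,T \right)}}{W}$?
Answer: $3315$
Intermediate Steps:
$N{\left(W,T \right)} = \frac{T + W}{W}$ ($N{\left(W,T \right)} = \frac{W + T}{W} = \frac{T + W}{W}$)
$w{\left(R,h \right)} = 1 + \frac{h}{2}$ ($w{\left(R,h \right)} = \frac{h + 2}{2} = \frac{2 + h}{2} = 1 + \frac{h}{2}$)
$\left(18 \left(4 + p\right) + 2691\right) + w{\left(28,22 \right)} = \left(18 \left(4 + 30\right) + 2691\right) + \left(1 + \frac{1}{2} \cdot 22\right) = \left(18 \cdot 34 + 2691\right) + \left(1 + 11\right) = \left(612 + 2691\right) + 12 = 3303 + 12 = 3315$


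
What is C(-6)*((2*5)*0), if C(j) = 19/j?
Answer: 0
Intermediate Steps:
C(-6)*((2*5)*0) = (19/(-6))*((2*5)*0) = (19*(-1/6))*(10*0) = -19/6*0 = 0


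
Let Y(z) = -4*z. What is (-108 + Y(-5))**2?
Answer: 7744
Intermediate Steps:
(-108 + Y(-5))**2 = (-108 - 4*(-5))**2 = (-108 + 20)**2 = (-88)**2 = 7744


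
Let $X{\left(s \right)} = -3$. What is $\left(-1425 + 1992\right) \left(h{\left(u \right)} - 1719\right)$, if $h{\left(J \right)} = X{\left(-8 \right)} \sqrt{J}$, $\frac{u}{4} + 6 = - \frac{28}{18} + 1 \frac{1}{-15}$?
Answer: $-974673 - \frac{7938 i \sqrt{35}}{5} \approx -9.7467 \cdot 10^{5} - 9392.4 i$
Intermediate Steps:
$u = - \frac{1372}{45}$ ($u = -24 + 4 \left(- \frac{28}{18} + 1 \frac{1}{-15}\right) = -24 + 4 \left(\left(-28\right) \frac{1}{18} + 1 \left(- \frac{1}{15}\right)\right) = -24 + 4 \left(- \frac{14}{9} - \frac{1}{15}\right) = -24 + 4 \left(- \frac{73}{45}\right) = -24 - \frac{292}{45} = - \frac{1372}{45} \approx -30.489$)
$h{\left(J \right)} = - 3 \sqrt{J}$
$\left(-1425 + 1992\right) \left(h{\left(u \right)} - 1719\right) = \left(-1425 + 1992\right) \left(- 3 \sqrt{- \frac{1372}{45}} - 1719\right) = 567 \left(- 3 \frac{14 i \sqrt{35}}{15} - 1719\right) = 567 \left(- \frac{14 i \sqrt{35}}{5} - 1719\right) = 567 \left(-1719 - \frac{14 i \sqrt{35}}{5}\right) = -974673 - \frac{7938 i \sqrt{35}}{5}$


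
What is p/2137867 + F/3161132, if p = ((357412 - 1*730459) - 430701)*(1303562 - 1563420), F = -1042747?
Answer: 21297835472797769/218002573724 ≈ 97695.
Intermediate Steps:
p = 208860347784 (p = ((357412 - 730459) - 430701)*(-259858) = (-373047 - 430701)*(-259858) = -803748*(-259858) = 208860347784)
p/2137867 + F/3161132 = 208860347784/2137867 - 1042747/3161132 = 208860347784*(1/2137867) - 1042747*1/3161132 = 208860347784/2137867 - 33637/101972 = 21297835472797769/218002573724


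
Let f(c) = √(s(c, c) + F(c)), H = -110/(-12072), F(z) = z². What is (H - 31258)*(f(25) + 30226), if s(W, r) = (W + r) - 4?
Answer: -2851418570329/3018 - 188673233*√671/6036 ≈ -9.4561e+8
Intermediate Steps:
s(W, r) = -4 + W + r
H = 55/6036 (H = -110*(-1/12072) = 55/6036 ≈ 0.0091120)
f(c) = √(-4 + c² + 2*c) (f(c) = √((-4 + c + c) + c²) = √((-4 + 2*c) + c²) = √(-4 + c² + 2*c))
(H - 31258)*(f(25) + 30226) = (55/6036 - 31258)*(√(-4 + 25² + 2*25) + 30226) = -188673233*(√(-4 + 625 + 50) + 30226)/6036 = -188673233*(√671 + 30226)/6036 = -188673233*(30226 + √671)/6036 = -2851418570329/3018 - 188673233*√671/6036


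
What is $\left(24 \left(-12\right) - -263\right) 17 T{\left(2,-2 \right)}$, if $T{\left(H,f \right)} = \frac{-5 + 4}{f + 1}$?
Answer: $-425$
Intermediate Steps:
$T{\left(H,f \right)} = - \frac{1}{1 + f}$
$\left(24 \left(-12\right) - -263\right) 17 T{\left(2,-2 \right)} = \left(24 \left(-12\right) - -263\right) 17 \left(- \frac{1}{1 - 2}\right) = \left(-288 + 263\right) 17 \left(- \frac{1}{-1}\right) = - 25 \cdot 17 \left(\left(-1\right) \left(-1\right)\right) = - 25 \cdot 17 \cdot 1 = \left(-25\right) 17 = -425$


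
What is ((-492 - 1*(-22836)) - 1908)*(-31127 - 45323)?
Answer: -1562332200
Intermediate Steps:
((-492 - 1*(-22836)) - 1908)*(-31127 - 45323) = ((-492 + 22836) - 1908)*(-76450) = (22344 - 1908)*(-76450) = 20436*(-76450) = -1562332200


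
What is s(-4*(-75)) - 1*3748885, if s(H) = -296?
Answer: -3749181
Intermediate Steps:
s(-4*(-75)) - 1*3748885 = -296 - 1*3748885 = -296 - 3748885 = -3749181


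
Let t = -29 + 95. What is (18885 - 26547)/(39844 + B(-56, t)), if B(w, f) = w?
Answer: -3831/19894 ≈ -0.19257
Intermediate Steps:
t = 66
(18885 - 26547)/(39844 + B(-56, t)) = (18885 - 26547)/(39844 - 56) = -7662/39788 = -7662*1/39788 = -3831/19894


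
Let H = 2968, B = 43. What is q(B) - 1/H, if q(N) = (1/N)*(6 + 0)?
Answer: 17765/127624 ≈ 0.13920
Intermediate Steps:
q(N) = 6/N
q(B) - 1/H = 6/43 - 1/2968 = 17765/127624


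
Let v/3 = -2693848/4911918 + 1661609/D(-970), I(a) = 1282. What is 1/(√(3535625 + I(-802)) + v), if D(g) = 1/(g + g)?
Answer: -6481141986213139124792/62676300844256241042300317727133 - 670192734409*√3536907/62676300844256241042300317727133 ≈ -1.0341e-10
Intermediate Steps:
D(g) = 1/(2*g)
v = -7916836542727064/818653 (v = 3*(-2693848/4911918 + 1661609/(((½)/(-970)))) = 3*(-2693848*1/4911918 + 1661609/(((½)*(-1/970)))) = 3*(-1346924/2455959 + 1661609/(-1/1940)) = 3*(-1346924/2455959 + 1661609*(-1940)) = 3*(-1346924/2455959 - 3223521460) = 3*(-7916836542727064/2455959) = -7916836542727064/818653 ≈ -9.6706e+9)
1/(√(3535625 + I(-802)) + v) = 1/(√(3535625 + 1282) - 7916836542727064/818653) = 1/(√3536907 - 7916836542727064/818653) = 1/(-7916836542727064/818653 + √3536907)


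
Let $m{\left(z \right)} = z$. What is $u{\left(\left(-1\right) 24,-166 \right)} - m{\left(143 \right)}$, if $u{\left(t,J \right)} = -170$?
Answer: $-313$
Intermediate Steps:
$u{\left(\left(-1\right) 24,-166 \right)} - m{\left(143 \right)} = -170 - 143 = -313$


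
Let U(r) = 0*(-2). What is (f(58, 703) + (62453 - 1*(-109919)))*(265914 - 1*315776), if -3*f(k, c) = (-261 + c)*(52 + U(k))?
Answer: -24638409784/3 ≈ -8.2128e+9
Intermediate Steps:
U(r) = 0
f(k, c) = 4524 - 52*c/3 (f(k, c) = -(-261 + c)*(52 + 0)/3 = -(-261 + c)*52/3 = -(-13572 + 52*c)/3 = 4524 - 52*c/3)
(f(58, 703) + (62453 - 1*(-109919)))*(265914 - 1*315776) = ((4524 - 52/3*703) + (62453 - 1*(-109919)))*(265914 - 1*315776) = ((4524 - 36556/3) + (62453 + 109919))*(265914 - 315776) = (-22984/3 + 172372)*(-49862) = (494132/3)*(-49862) = -24638409784/3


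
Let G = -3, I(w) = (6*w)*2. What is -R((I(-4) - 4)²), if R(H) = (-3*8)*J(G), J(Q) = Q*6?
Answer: -432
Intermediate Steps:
I(w) = 12*w
J(Q) = 6*Q
R(H) = 432 (R(H) = (-3*8)*(6*(-3)) = -24*(-18) = 432)
-R((I(-4) - 4)²) = -1*432 = -432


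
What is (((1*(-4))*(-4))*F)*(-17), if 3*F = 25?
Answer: -6800/3 ≈ -2266.7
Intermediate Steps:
F = 25/3 (F = (⅓)*25 = 25/3 ≈ 8.3333)
(((1*(-4))*(-4))*F)*(-17) = (((1*(-4))*(-4))*(25/3))*(-17) = (-4*(-4)*(25/3))*(-17) = (16*(25/3))*(-17) = (400/3)*(-17) = -6800/3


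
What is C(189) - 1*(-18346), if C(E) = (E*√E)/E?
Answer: 18346 + 3*√21 ≈ 18360.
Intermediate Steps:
C(E) = √E (C(E) = E^(3/2)/E = √E)
C(189) - 1*(-18346) = √189 - 1*(-18346) = 3*√21 + 18346 = 18346 + 3*√21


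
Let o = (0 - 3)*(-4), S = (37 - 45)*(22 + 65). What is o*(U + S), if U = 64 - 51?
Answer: -8196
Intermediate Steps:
S = -696 (S = -8*87 = -696)
U = 13
o = 12 (o = -3*(-4) = 12)
o*(U + S) = 12*(13 - 696) = 12*(-683) = -8196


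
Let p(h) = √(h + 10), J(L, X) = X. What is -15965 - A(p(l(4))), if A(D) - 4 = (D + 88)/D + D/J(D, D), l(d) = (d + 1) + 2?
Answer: -15971 - 88*√17/17 ≈ -15992.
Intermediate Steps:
l(d) = 3 + d (l(d) = (1 + d) + 2 = 3 + d)
p(h) = √(10 + h)
A(D) = 5 + (88 + D)/D (A(D) = 4 + ((D + 88)/D + D/D) = 4 + ((88 + D)/D + 1) = 4 + (1 + (88 + D)/D) = 5 + (88 + D)/D)
-15965 - A(p(l(4))) = -15965 - (6 + 88/(√(10 + (3 + 4)))) = -15965 - (6 + 88/(√(10 + 7))) = -15965 - (6 + 88/(√17)) = -15965 - (6 + 88*(√17/17)) = -15965 - (6 + 88*√17/17) = -15965 + (-6 - 88*√17/17) = -15971 - 88*√17/17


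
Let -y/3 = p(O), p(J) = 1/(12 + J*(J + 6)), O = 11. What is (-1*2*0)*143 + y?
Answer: -3/199 ≈ -0.015075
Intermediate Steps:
p(J) = 1/(12 + J*(6 + J))
y = -3/199 (y = -3/(12 + 11**2 + 6*11) = -3/(12 + 121 + 66) = -3/199 ≈ -0.015075)
(-1*2*0)*143 + y = (-1*2*0)*143 - 3/199 = -2*0*143 - 3/199 = 0*143 - 3/199 = 0 - 3/199 = -3/199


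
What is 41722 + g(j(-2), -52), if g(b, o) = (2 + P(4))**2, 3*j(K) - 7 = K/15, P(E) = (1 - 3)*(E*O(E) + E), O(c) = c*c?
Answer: 59678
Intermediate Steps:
O(c) = c**2
P(E) = -2*E - 2*E**3 (P(E) = (1 - 3)*(E*E**2 + E) = -2*(E**3 + E) = -2*(E + E**3) = -2*E - 2*E**3)
j(K) = 7/3 + K/45 (j(K) = 7/3 + (K/15)/3 = 7/3 + K/45)
g(b, o) = 17956 (g(b, o) = (2 - 2*4*(1 + 4**2))**2 = (2 - 2*4*(1 + 16))**2 = (2 - 2*4*17)**2 = (2 - 136)**2 = (-134)**2 = 17956)
41722 + g(j(-2), -52) = 41722 + 17956 = 59678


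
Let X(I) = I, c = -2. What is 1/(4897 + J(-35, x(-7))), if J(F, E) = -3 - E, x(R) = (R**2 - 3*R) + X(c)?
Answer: 1/4826 ≈ 0.00020721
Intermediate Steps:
x(R) = -2 + R**2 - 3*R (x(R) = (R**2 - 3*R) - 2 = -2 + R**2 - 3*R)
1/(4897 + J(-35, x(-7))) = 1/(4897 + (-3 - (-2 + (-7)**2 - 3*(-7)))) = 1/(4897 + (-3 - (-2 + 49 + 21))) = 1/(4897 + (-3 - 1*68)) = 1/(4897 + (-3 - 68)) = 1/(4897 - 71) = 1/4826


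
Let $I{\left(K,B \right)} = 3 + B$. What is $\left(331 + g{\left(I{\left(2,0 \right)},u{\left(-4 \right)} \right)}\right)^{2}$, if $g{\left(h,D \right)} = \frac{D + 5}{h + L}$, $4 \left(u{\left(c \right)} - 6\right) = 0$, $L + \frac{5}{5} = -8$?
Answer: $\frac{3900625}{36} \approx 1.0835 \cdot 10^{5}$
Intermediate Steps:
$L = -9$ ($L = -1 - 8 = -9$)
$u{\left(c \right)} = 6$ ($u{\left(c \right)} = 6 + \frac{1}{4} \cdot 0 = 6 + 0 = 6$)
$g{\left(h,D \right)} = \frac{5 + D}{-9 + h}$ ($g{\left(h,D \right)} = \frac{D + 5}{h - 9} = \frac{5 + D}{-9 + h}$)
$\left(331 + g{\left(I{\left(2,0 \right)},u{\left(-4 \right)} \right)}\right)^{2} = \left(331 + \frac{5 + 6}{-9 + \left(3 + 0\right)}\right)^{2} = \left(331 + \frac{1}{-9 + 3} \cdot 11\right)^{2} = \left(331 + \frac{1}{-6} \cdot 11\right)^{2} = \left(331 - \frac{11}{6}\right)^{2} = \left(\frac{1975}{6}\right)^{2} = \frac{3900625}{36}$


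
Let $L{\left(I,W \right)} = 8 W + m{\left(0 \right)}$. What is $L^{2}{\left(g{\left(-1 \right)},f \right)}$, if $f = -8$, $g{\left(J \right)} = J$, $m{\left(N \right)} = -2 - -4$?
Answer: $3844$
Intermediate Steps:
$m{\left(N \right)} = 2$ ($m{\left(N \right)} = -2 + 4 = 2$)
$L{\left(I,W \right)} = 2 + 8 W$ ($L{\left(I,W \right)} = 8 W + 2 = 2 + 8 W$)
$L^{2}{\left(g{\left(-1 \right)},f \right)} = \left(2 + 8 \left(-8\right)\right)^{2} = \left(2 - 64\right)^{2} = \left(-62\right)^{2} = 3844$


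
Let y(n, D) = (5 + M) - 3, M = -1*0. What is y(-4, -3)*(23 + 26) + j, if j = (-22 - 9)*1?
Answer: 67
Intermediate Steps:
M = 0
y(n, D) = 2 (y(n, D) = (5 + 0) - 3 = 5 - 3 = 2)
j = -31 (j = -31*1 = -31)
y(-4, -3)*(23 + 26) + j = 2*(23 + 26) - 31 = 2*49 - 31 = 98 - 31 = 67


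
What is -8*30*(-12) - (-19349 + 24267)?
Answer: -2038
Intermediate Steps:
-8*30*(-12) - (-19349 + 24267) = -240*(-12) - 1*4918 = 2880 - 4918 = -2038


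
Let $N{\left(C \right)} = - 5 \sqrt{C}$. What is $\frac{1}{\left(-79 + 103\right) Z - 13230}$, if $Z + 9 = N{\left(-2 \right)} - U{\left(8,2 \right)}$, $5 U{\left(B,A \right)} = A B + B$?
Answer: $- \frac{18835}{255465202} + \frac{250 i \sqrt{2}}{383197803} \approx -7.3728 \cdot 10^{-5} + 9.2264 \cdot 10^{-7} i$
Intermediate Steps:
$U{\left(B,A \right)} = \frac{B}{5} + \frac{A B}{5}$ ($U{\left(B,A \right)} = \frac{A B + B}{5} = \frac{B + A B}{5} = \frac{B}{5} + \frac{A B}{5}$)
$Z = - \frac{69}{5} - 5 i \sqrt{2}$ ($Z = -9 - \left(5 i \sqrt{2} + \frac{1}{5} \cdot 8 \left(1 + 2\right)\right) = -9 - \left(5 i \sqrt{2} + \frac{1}{5} \cdot 8 \cdot 3\right) = -9 - \left(\frac{24}{5} + 5 i \sqrt{2}\right) = - \frac{69}{5} - 5 i \sqrt{2} \approx -13.8 - 7.0711 i$)
$\frac{1}{\left(-79 + 103\right) Z - 13230} = \frac{1}{\left(-79 + 103\right) \left(- \frac{69}{5} - 5 i \sqrt{2}\right) - 13230} = \frac{1}{24 \left(- \frac{69}{5} - 5 i \sqrt{2}\right) - 13230} = \frac{1}{\left(- \frac{1656}{5} - 120 i \sqrt{2}\right) - 13230} = \frac{1}{- \frac{67806}{5} - 120 i \sqrt{2}}$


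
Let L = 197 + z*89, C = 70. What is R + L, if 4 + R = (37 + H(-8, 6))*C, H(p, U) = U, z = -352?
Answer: -28125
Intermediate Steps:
L = -31131 (L = 197 - 352*89 = 197 - 31328 = -31131)
R = 3006 (R = -4 + (37 + 6)*70 = -4 + 43*70 = -4 + 3010 = 3006)
R + L = 3006 - 31131 = -28125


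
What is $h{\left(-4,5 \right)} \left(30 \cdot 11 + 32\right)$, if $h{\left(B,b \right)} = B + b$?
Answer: $362$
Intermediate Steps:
$h{\left(-4,5 \right)} \left(30 \cdot 11 + 32\right) = \left(-4 + 5\right) \left(30 \cdot 11 + 32\right) = 1 \left(330 + 32\right) = 1 \cdot 362 = 362$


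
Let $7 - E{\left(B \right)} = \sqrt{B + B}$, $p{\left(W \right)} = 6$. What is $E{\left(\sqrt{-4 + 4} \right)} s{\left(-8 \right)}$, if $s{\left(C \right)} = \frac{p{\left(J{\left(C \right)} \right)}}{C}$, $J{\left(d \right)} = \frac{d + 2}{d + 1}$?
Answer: $- \frac{21}{4} \approx -5.25$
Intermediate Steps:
$J{\left(d \right)} = \frac{2 + d}{1 + d}$
$s{\left(C \right)} = \frac{6}{C}$
$E{\left(B \right)} = 7 - \sqrt{2} \sqrt{B}$ ($E{\left(B \right)} = 7 - \sqrt{B + B} = 7 - \sqrt{2 B} = 7 - \sqrt{2} \sqrt{B}$)
$E{\left(\sqrt{-4 + 4} \right)} s{\left(-8 \right)} = \left(7 - \sqrt{2} \sqrt{\sqrt{-4 + 4}}\right) \frac{6}{-8} = \left(7 - \sqrt{2} \sqrt{\sqrt{0}}\right) 6 \left(- \frac{1}{8}\right) = \left(7 - \sqrt{2} \sqrt{0}\right) \left(- \frac{3}{4}\right) = \left(7 - \sqrt{2} \cdot 0\right) \left(- \frac{3}{4}\right) = \left(7 + 0\right) \left(- \frac{3}{4}\right) = 7 \left(- \frac{3}{4}\right) = - \frac{21}{4}$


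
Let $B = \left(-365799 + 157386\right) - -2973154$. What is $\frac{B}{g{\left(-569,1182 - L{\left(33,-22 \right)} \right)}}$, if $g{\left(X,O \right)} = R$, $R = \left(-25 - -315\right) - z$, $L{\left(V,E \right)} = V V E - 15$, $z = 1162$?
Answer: $- \frac{2764741}{872} \approx -3170.6$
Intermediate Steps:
$L{\left(V,E \right)} = -15 + E V^{2}$ ($L{\left(V,E \right)} = V^{2} E - 15 = E V^{2} - 15 = -15 + E V^{2}$)
$B = 2764741$ ($B = -208413 + 2973154 = 2764741$)
$R = -872$ ($R = \left(-25 - -315\right) - 1162 = \left(-25 + 315\right) - 1162 = 290 - 1162 = -872$)
$g{\left(X,O \right)} = -872$
$\frac{B}{g{\left(-569,1182 - L{\left(33,-22 \right)} \right)}} = \frac{2764741}{-872} = 2764741 \left(- \frac{1}{872}\right) = - \frac{2764741}{872}$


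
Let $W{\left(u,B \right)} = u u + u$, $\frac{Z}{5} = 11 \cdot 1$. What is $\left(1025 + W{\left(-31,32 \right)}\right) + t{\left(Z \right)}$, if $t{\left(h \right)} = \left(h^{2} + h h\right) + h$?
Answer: $8060$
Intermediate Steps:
$Z = 55$ ($Z = 5 \cdot 11 \cdot 1 = 5 \cdot 11 = 55$)
$W{\left(u,B \right)} = u + u^{2}$ ($W{\left(u,B \right)} = u^{2} + u = u + u^{2}$)
$t{\left(h \right)} = h + 2 h^{2}$ ($t{\left(h \right)} = \left(h^{2} + h^{2}\right) + h = 2 h^{2} + h = h + 2 h^{2}$)
$\left(1025 + W{\left(-31,32 \right)}\right) + t{\left(Z \right)} = \left(1025 - 31 \left(1 - 31\right)\right) + 55 \left(1 + 2 \cdot 55\right) = \left(1025 - -930\right) + 55 \left(1 + 110\right) = \left(1025 + 930\right) + 55 \cdot 111 = 1955 + 6105 = 8060$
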